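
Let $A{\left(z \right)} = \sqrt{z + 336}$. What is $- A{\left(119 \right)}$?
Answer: $- \sqrt{455} \approx -21.331$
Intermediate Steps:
$A{\left(z \right)} = \sqrt{336 + z}$
$- A{\left(119 \right)} = - \sqrt{336 + 119} = - \sqrt{455}$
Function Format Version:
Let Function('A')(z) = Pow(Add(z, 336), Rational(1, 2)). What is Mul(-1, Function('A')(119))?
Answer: Mul(-1, Pow(455, Rational(1, 2))) ≈ -21.331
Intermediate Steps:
Function('A')(z) = Pow(Add(336, z), Rational(1, 2))
Mul(-1, Function('A')(119)) = Mul(-1, Pow(Add(336, 119), Rational(1, 2))) = Mul(-1, Pow(455, Rational(1, 2)))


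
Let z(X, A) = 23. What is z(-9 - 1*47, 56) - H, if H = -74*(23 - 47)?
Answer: -1753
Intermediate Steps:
H = 1776 (H = -74*(-24) = 1776)
z(-9 - 1*47, 56) - H = 23 - 1*1776 = 23 - 1776 = -1753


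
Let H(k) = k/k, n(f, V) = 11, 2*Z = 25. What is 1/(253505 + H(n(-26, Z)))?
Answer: 1/253506 ≈ 3.9447e-6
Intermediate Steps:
Z = 25/2 (Z = (½)*25 = 25/2 ≈ 12.500)
H(k) = 1
1/(253505 + H(n(-26, Z))) = 1/(253505 + 1) = 1/253506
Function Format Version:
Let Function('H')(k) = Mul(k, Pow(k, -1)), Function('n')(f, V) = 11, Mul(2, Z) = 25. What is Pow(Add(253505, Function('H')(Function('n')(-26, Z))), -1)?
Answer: Rational(1, 253506) ≈ 3.9447e-6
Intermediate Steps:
Z = Rational(25, 2) (Z = Mul(Rational(1, 2), 25) = Rational(25, 2) ≈ 12.500)
Function('H')(k) = 1
Pow(Add(253505, Function('H')(Function('n')(-26, Z))), -1) = Pow(Add(253505, 1), -1) = Pow(253506, -1) = Rational(1, 253506)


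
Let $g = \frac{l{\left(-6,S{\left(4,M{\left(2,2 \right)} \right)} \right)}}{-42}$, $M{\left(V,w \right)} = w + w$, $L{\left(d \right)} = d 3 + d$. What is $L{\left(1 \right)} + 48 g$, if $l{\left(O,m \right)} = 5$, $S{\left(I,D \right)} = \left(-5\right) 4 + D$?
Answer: $- \frac{12}{7} \approx -1.7143$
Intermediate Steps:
$L{\left(d \right)} = 4 d$ ($L{\left(d \right)} = 3 d + d = 4 d$)
$M{\left(V,w \right)} = 2 w$
$S{\left(I,D \right)} = -20 + D$
$g = - \frac{5}{42}$ ($g = \frac{5}{-42} = 5 \left(- \frac{1}{42}\right) = - \frac{5}{42} \approx -0.11905$)
$L{\left(1 \right)} + 48 g = 4 \cdot 1 + 48 \left(- \frac{5}{42}\right) = 4 - \frac{40}{7} = - \frac{12}{7}$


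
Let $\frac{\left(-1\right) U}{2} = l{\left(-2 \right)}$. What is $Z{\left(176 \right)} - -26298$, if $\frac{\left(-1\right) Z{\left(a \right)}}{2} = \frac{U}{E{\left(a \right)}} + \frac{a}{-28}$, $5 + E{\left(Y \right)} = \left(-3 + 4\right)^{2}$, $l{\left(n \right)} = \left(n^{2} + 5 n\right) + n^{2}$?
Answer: $\frac{184188}{7} \approx 26313.0$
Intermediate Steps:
$l{\left(n \right)} = 2 n^{2} + 5 n$
$E{\left(Y \right)} = -4$ ($E{\left(Y \right)} = -5 + \left(-3 + 4\right)^{2} = -5 + 1^{2} = -5 + 1 = -4$)
$U = 4$ ($U = - 2 \left(- 2 \left(5 + 2 \left(-2\right)\right)\right) = - 2 \left(- 2 \left(5 - 4\right)\right) = - 2 \left(\left(-2\right) 1\right) = \left(-2\right) \left(-2\right) = 4$)
$Z{\left(a \right)} = 2 + \frac{a}{14}$ ($Z{\left(a \right)} = - 2 \left(\frac{4}{-4} + \frac{a}{-28}\right) = - 2 \left(4 \left(- \frac{1}{4}\right) + a \left(- \frac{1}{28}\right)\right) = - 2 \left(-1 - \frac{a}{28}\right) = 2 + \frac{a}{14}$)
$Z{\left(176 \right)} - -26298 = \left(2 + \frac{1}{14} \cdot 176\right) - -26298 = \left(2 + \frac{88}{7}\right) + 26298 = \frac{102}{7} + 26298 = \frac{184188}{7}$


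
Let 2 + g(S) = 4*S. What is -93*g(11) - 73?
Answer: -3979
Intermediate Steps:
g(S) = -2 + 4*S
-93*g(11) - 73 = -93*(-2 + 4*11) - 73 = -93*(-2 + 44) - 73 = -93*42 - 73 = -3906 - 73 = -3979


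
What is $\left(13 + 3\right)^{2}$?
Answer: $256$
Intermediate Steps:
$\left(13 + 3\right)^{2} = 16^{2} = 256$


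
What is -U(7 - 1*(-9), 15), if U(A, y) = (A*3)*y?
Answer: -720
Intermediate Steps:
U(A, y) = 3*A*y (U(A, y) = (3*A)*y = 3*A*y)
-U(7 - 1*(-9), 15) = -3*(7 - 1*(-9))*15 = -3*(7 + 9)*15 = -3*16*15 = -1*720 = -720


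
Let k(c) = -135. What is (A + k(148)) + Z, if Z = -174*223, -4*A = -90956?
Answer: -16198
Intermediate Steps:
A = 22739 (A = -1/4*(-90956) = 22739)
Z = -38802
(A + k(148)) + Z = (22739 - 135) - 38802 = 22604 - 38802 = -16198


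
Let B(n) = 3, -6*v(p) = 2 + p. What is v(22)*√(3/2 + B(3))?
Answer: -6*√2 ≈ -8.4853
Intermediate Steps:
v(p) = -⅓ - p/6 (v(p) = -(2 + p)/6 = -⅓ - p/6)
v(22)*√(3/2 + B(3)) = (-⅓ - ⅙*22)*√(3/2 + 3) = (-⅓ - 11/3)*√(3*(½) + 3) = -4*√(3/2 + 3) = -6*√2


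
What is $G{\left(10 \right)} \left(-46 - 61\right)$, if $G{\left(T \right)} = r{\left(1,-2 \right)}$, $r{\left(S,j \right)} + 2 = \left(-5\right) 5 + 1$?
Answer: $2782$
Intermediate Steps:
$r{\left(S,j \right)} = -26$ ($r{\left(S,j \right)} = -2 + \left(\left(-5\right) 5 + 1\right) = -2 + \left(-25 + 1\right) = -2 - 24 = -26$)
$G{\left(T \right)} = -26$
$G{\left(10 \right)} \left(-46 - 61\right) = - 26 \left(-46 - 61\right) = \left(-26\right) \left(-107\right) = 2782$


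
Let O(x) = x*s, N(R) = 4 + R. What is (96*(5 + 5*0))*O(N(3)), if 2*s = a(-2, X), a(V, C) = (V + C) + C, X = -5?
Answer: -20160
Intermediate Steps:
a(V, C) = V + 2*C (a(V, C) = (C + V) + C = V + 2*C)
s = -6 (s = (-2 + 2*(-5))/2 = (-2 - 10)/2 = (½)*(-12) = -6)
O(x) = -6*x (O(x) = x*(-6) = -6*x)
(96*(5 + 5*0))*O(N(3)) = (96*(5 + 5*0))*(-6*(4 + 3)) = (96*(5 + 0))*(-6*7) = (96*5)*(-42) = 480*(-42) = -20160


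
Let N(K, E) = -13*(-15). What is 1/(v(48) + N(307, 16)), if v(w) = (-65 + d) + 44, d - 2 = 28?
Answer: 1/204 ≈ 0.0049020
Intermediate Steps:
d = 30 (d = 2 + 28 = 30)
N(K, E) = 195
v(w) = 9 (v(w) = (-65 + 30) + 44 = -35 + 44 = 9)
1/(v(48) + N(307, 16)) = 1/(9 + 195) = 1/204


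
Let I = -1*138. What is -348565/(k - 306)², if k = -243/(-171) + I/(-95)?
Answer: -3145799125/829267209 ≈ -3.7935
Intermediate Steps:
I = -138
k = 273/95 (k = -243/(-171) - 138/(-95) = -243*(-1/171) - 138*(-1/95) = 27/19 + 138/95 = 273/95 ≈ 2.8737)
-348565/(k - 306)² = -348565/(273/95 - 306)² = -348565/((-28797/95)²) = -348565/829267209/9025 = -348565*9025/829267209 = -3145799125/829267209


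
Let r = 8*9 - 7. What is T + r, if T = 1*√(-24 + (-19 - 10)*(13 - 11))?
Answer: 65 + I*√82 ≈ 65.0 + 9.0554*I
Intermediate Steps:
T = I*√82 (T = 1*√(-24 - 29*2) = 1*√(-24 - 58) = 1*√(-82) = 1*(I*√82) = I*√82 ≈ 9.0554*I)
r = 65 (r = 72 - 7 = 65)
T + r = I*√82 + 65 = 65 + I*√82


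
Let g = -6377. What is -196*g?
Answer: 1249892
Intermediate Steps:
-196*g = -196*(-6377) = 1249892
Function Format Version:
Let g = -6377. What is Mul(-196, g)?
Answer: 1249892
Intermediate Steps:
Mul(-196, g) = Mul(-196, -6377) = 1249892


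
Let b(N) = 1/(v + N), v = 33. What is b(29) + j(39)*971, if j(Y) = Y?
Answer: 2347879/62 ≈ 37869.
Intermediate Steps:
b(N) = 1/(33 + N)
b(29) + j(39)*971 = 1/(33 + 29) + 39*971 = 1/62 + 37869 = 2347879/62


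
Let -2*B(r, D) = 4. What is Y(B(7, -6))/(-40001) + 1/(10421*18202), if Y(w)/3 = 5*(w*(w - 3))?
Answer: -1673671547/446324197826 ≈ -0.0037499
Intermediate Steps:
B(r, D) = -2 (B(r, D) = -½*4 = -2)
Y(w) = 15*w*(-3 + w) (Y(w) = 3*(5*(w*(w - 3))) = 3*(5*(w*(-3 + w))) = 3*(5*w*(-3 + w)) = 15*w*(-3 + w))
Y(B(7, -6))/(-40001) + 1/(10421*18202) = (15*(-2)*(-3 - 2))/(-40001) + 1/(10421*18202) = (15*(-2)*(-5))*(-1/40001) + (1/10421)*(1/18202) = 150*(-1/40001) + 1/189683042 = -150/40001 + 1/189683042 = -1673671547/446324197826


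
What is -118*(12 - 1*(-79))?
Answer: -10738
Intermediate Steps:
-118*(12 - 1*(-79)) = -118*(12 + 79) = -118*91 = -10738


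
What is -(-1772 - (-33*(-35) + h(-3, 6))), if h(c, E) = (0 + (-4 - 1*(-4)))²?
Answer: 2927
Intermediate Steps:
h(c, E) = 0 (h(c, E) = (0 + (-4 + 4))² = (0 + 0)² = 0² = 0)
-(-1772 - (-33*(-35) + h(-3, 6))) = -(-1772 - (-33*(-35) + 0)) = -(-1772 - (1155 + 0)) = -(-1772 - 1*1155) = -(-1772 - 1155) = -1*(-2927) = 2927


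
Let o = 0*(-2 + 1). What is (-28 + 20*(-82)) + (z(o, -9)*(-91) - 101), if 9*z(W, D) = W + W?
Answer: -1769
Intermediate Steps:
o = 0 (o = 0*(-1) = 0)
z(W, D) = 2*W/9 (z(W, D) = (W + W)/9 = (2*W)/9 = 2*W/9)
(-28 + 20*(-82)) + (z(o, -9)*(-91) - 101) = (-28 + 20*(-82)) + (((2/9)*0)*(-91) - 101) = (-28 - 1640) + (0*(-91) - 101) = -1668 + (0 - 101) = -1668 - 101 = -1769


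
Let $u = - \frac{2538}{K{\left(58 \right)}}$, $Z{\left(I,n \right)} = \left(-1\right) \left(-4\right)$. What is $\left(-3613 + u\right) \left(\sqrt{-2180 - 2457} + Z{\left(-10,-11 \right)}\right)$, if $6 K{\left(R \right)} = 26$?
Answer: $- \frac{218332}{13} - \frac{54583 i \sqrt{4637}}{13} \approx -16795.0 - 2.8591 \cdot 10^{5} i$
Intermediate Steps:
$K{\left(R \right)} = \frac{13}{3}$ ($K{\left(R \right)} = \frac{1}{6} \cdot 26 = \frac{13}{3}$)
$Z{\left(I,n \right)} = 4$
$u = - \frac{7614}{13}$ ($u = - \frac{2538}{\frac{13}{3}} = \left(-2538\right) \frac{3}{13} = - \frac{7614}{13} \approx -585.69$)
$\left(-3613 + u\right) \left(\sqrt{-2180 - 2457} + Z{\left(-10,-11 \right)}\right) = \left(-3613 - \frac{7614}{13}\right) \left(\sqrt{-2180 - 2457} + 4\right) = - \frac{54583 \left(\sqrt{-4637} + 4\right)}{13} = - \frac{54583 \left(i \sqrt{4637} + 4\right)}{13} = - \frac{54583 \left(4 + i \sqrt{4637}\right)}{13} = - \frac{218332}{13} - \frac{54583 i \sqrt{4637}}{13}$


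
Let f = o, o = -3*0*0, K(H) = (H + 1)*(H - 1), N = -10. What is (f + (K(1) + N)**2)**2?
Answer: 10000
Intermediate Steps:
K(H) = (1 + H)*(-1 + H)
o = 0 (o = 0*0 = 0)
f = 0
(f + (K(1) + N)**2)**2 = (0 + ((-1 + 1**2) - 10)**2)**2 = (0 + ((-1 + 1) - 10)**2)**2 = (0 + (0 - 10)**2)**2 = (0 + (-10)**2)**2 = (0 + 100)**2 = 100**2 = 10000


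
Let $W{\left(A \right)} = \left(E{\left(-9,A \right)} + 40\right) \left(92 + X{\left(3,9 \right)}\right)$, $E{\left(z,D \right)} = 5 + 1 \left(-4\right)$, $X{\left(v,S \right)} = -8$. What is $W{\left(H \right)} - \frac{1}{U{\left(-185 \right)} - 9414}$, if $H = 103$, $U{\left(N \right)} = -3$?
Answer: $\frac{32432149}{9417} \approx 3444.0$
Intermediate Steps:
$E{\left(z,D \right)} = 1$ ($E{\left(z,D \right)} = 5 - 4 = 1$)
$W{\left(A \right)} = 3444$ ($W{\left(A \right)} = \left(1 + 40\right) \left(92 - 8\right) = 41 \cdot 84 = 3444$)
$W{\left(H \right)} - \frac{1}{U{\left(-185 \right)} - 9414} = 3444 - \frac{1}{-3 - 9414} = 3444 - \frac{1}{-9417} = 3444 - - \frac{1}{9417} = 3444 + \frac{1}{9417} = \frac{32432149}{9417}$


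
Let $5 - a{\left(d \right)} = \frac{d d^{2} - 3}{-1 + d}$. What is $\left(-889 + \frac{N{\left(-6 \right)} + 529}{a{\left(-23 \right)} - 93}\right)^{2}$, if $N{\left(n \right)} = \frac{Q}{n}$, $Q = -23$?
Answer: $\frac{40382758596049}{50993881} \approx 7.9191 \cdot 10^{5}$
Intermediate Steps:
$a{\left(d \right)} = 5 - \frac{-3 + d^{3}}{-1 + d}$ ($a{\left(d \right)} = 5 - \frac{d d^{2} - 3}{-1 + d} = 5 - \frac{d^{3} - 3}{-1 + d} = 5 - \frac{-3 + d^{3}}{-1 + d}$)
$N{\left(n \right)} = - \frac{23}{n}$
$\left(-889 + \frac{N{\left(-6 \right)} + 529}{a{\left(-23 \right)} - 93}\right)^{2} = \left(-889 + \frac{- \frac{23}{-6} + 529}{\frac{-2 - \left(-23\right)^{3} + 5 \left(-23\right)}{-1 - 23} - 93}\right)^{2} = \left(-889 + \frac{\left(-23\right) \left(- \frac{1}{6}\right) + 529}{\frac{-2 - -12167 - 115}{-24} - 93}\right)^{2} = \left(-889 + \frac{\frac{23}{6} + 529}{- \frac{-2 + 12167 - 115}{24} - 93}\right)^{2} = \left(-889 + \frac{3197}{6 \left(\left(- \frac{1}{24}\right) 12050 - 93\right)}\right)^{2} = \left(-889 + \frac{3197}{6 \left(- \frac{6025}{12} - 93\right)}\right)^{2} = \left(-889 + \frac{3197}{6 \left(- \frac{7141}{12}\right)}\right)^{2} = \left(-889 + \frac{3197}{6} \left(- \frac{12}{7141}\right)\right)^{2} = \left(-889 - \frac{6394}{7141}\right)^{2} = \left(- \frac{6354743}{7141}\right)^{2} = \frac{40382758596049}{50993881}$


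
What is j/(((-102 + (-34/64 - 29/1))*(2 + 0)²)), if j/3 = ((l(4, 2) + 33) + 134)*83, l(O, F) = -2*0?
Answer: -110888/1403 ≈ -79.036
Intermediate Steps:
l(O, F) = 0
j = 41583 (j = 3*(((0 + 33) + 134)*83) = 3*((33 + 134)*83) = 3*(167*83) = 3*13861 = 41583)
j/(((-102 + (-34/64 - 29/1))*(2 + 0)²)) = 41583/(((-102 + (-34/64 - 29/1))*(2 + 0)²)) = 41583/(((-102 + (-34*1/64 - 29*1))*2²)) = 41583/(((-102 + (-17/32 - 29))*4)) = 41583/(((-102 - 945/32)*4)) = 41583/((-4209/32*4)) = 41583/(-4209/8) = 41583*(-8/4209) = -110888/1403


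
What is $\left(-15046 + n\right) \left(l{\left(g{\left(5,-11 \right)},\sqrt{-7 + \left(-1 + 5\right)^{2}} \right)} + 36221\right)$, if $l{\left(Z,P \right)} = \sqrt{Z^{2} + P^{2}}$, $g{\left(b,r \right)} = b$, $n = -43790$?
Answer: $-2131098756 - 58836 \sqrt{34} \approx -2.1314 \cdot 10^{9}$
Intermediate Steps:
$l{\left(Z,P \right)} = \sqrt{P^{2} + Z^{2}}$
$\left(-15046 + n\right) \left(l{\left(g{\left(5,-11 \right)},\sqrt{-7 + \left(-1 + 5\right)^{2}} \right)} + 36221\right) = \left(-15046 - 43790\right) \left(\sqrt{\left(\sqrt{-7 + \left(-1 + 5\right)^{2}}\right)^{2} + 5^{2}} + 36221\right) = - 58836 \left(\sqrt{\left(\sqrt{-7 + 4^{2}}\right)^{2} + 25} + 36221\right) = - 58836 \left(\sqrt{\left(\sqrt{-7 + 16}\right)^{2} + 25} + 36221\right) = - 58836 \left(\sqrt{\left(\sqrt{9}\right)^{2} + 25} + 36221\right) = - 58836 \left(\sqrt{3^{2} + 25} + 36221\right) = - 58836 \left(\sqrt{9 + 25} + 36221\right) = - 58836 \left(\sqrt{34} + 36221\right) = - 58836 \left(36221 + \sqrt{34}\right) = -2131098756 - 58836 \sqrt{34}$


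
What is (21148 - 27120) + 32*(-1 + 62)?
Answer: -4020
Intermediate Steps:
(21148 - 27120) + 32*(-1 + 62) = -5972 + 32*61 = -5972 + 1952 = -4020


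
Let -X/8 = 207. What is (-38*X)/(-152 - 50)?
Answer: -31464/101 ≈ -311.52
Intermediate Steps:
X = -1656 (X = -8*207 = -1656)
(-38*X)/(-152 - 50) = (-38*(-1656))/(-152 - 50) = 62928/(-202) = 62928*(-1/202) = -31464/101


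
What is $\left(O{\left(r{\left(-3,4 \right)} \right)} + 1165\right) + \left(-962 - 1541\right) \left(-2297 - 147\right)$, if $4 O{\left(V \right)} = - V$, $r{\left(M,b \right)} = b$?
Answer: $6118496$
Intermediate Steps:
$O{\left(V \right)} = - \frac{V}{4}$ ($O{\left(V \right)} = \frac{\left(-1\right) V}{4} = - \frac{V}{4}$)
$\left(O{\left(r{\left(-3,4 \right)} \right)} + 1165\right) + \left(-962 - 1541\right) \left(-2297 - 147\right) = \left(\left(- \frac{1}{4}\right) 4 + 1165\right) + \left(-962 - 1541\right) \left(-2297 - 147\right) = \left(-1 + 1165\right) - -6117332 = 1164 + 6117332 = 6118496$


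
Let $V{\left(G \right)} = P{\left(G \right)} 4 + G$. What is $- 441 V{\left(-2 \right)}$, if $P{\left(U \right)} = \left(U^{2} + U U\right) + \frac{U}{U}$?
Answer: $-14994$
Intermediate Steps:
$P{\left(U \right)} = 1 + 2 U^{2}$ ($P{\left(U \right)} = \left(U^{2} + U^{2}\right) + 1 = 2 U^{2} + 1 = 1 + 2 U^{2}$)
$V{\left(G \right)} = 4 + G + 8 G^{2}$ ($V{\left(G \right)} = \left(1 + 2 G^{2}\right) 4 + G = \left(4 + 8 G^{2}\right) + G = 4 + G + 8 G^{2}$)
$- 441 V{\left(-2 \right)} = - 441 \left(4 - 2 + 8 \left(-2\right)^{2}\right) = - 441 \left(4 - 2 + 8 \cdot 4\right) = - 441 \left(4 - 2 + 32\right) = \left(-441\right) 34 = -14994$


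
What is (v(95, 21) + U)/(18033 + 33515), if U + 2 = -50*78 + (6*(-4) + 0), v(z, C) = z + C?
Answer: -1905/25774 ≈ -0.073912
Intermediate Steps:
v(z, C) = C + z
U = -3926 (U = -2 + (-50*78 + (6*(-4) + 0)) = -2 + (-3900 + (-24 + 0)) = -2 + (-3900 - 24) = -2 - 3924 = -3926)
(v(95, 21) + U)/(18033 + 33515) = ((21 + 95) - 3926)/(18033 + 33515) = (116 - 3926)/51548 = -3810*1/51548 = -1905/25774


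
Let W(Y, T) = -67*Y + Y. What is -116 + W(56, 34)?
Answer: -3812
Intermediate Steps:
W(Y, T) = -66*Y
-116 + W(56, 34) = -116 - 66*56 = -116 - 3696 = -3812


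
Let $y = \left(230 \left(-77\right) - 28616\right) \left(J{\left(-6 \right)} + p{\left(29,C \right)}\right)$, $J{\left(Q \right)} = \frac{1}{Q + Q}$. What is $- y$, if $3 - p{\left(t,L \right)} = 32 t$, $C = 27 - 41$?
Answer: $- \frac{85710821}{2} \approx -4.2855 \cdot 10^{7}$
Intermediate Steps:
$C = -14$ ($C = 27 - 41 = -14$)
$J{\left(Q \right)} = \frac{1}{2 Q}$
$p{\left(t,L \right)} = 3 - 32 t$
$y = \frac{85710821}{2}$ ($y = \left(230 \left(-77\right) - 28616\right) \left(\frac{1}{2 \left(-6\right)} + \left(3 - 928\right)\right) = \left(-17710 - 28616\right) \left(\frac{1}{2} \left(- \frac{1}{6}\right) + \left(3 - 928\right)\right) = - 46326 \left(- \frac{1}{12} - 925\right) = \left(-46326\right) \left(- \frac{11101}{12}\right) = \frac{85710821}{2} \approx 4.2855 \cdot 10^{7}$)
$- y = \left(-1\right) \frac{85710821}{2} = - \frac{85710821}{2}$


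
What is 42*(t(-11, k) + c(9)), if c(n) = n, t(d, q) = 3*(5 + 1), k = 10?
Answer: 1134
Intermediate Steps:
t(d, q) = 18 (t(d, q) = 3*6 = 18)
42*(t(-11, k) + c(9)) = 42*(18 + 9) = 42*27 = 1134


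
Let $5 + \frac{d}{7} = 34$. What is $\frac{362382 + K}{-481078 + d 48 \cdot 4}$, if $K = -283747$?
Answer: $- \frac{78635}{442102} \approx -0.17787$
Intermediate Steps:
$d = 203$ ($d = -35 + 7 \cdot 34 = -35 + 238 = 203$)
$\frac{362382 + K}{-481078 + d 48 \cdot 4} = \frac{362382 - 283747}{-481078 + 203 \cdot 48 \cdot 4} = \frac{78635}{-481078 + 9744 \cdot 4} = \frac{78635}{-481078 + 38976} = \frac{78635}{-442102} = 78635 \left(- \frac{1}{442102}\right) = - \frac{78635}{442102}$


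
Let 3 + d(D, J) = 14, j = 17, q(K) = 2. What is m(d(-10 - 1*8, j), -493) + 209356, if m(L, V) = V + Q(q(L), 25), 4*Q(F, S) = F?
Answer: 417727/2 ≈ 2.0886e+5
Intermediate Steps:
Q(F, S) = F/4
d(D, J) = 11 (d(D, J) = -3 + 14 = 11)
m(L, V) = ½ + V (m(L, V) = V + (¼)*2 = V + ½ = ½ + V)
m(d(-10 - 1*8, j), -493) + 209356 = (½ - 493) + 209356 = -985/2 + 209356 = 417727/2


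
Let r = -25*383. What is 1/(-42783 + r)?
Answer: -1/52358 ≈ -1.9099e-5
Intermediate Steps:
r = -9575
1/(-42783 + r) = 1/(-42783 - 9575) = 1/(-52358) = -1/52358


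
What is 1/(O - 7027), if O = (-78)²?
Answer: -1/943 ≈ -0.0010604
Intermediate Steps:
O = 6084
1/(O - 7027) = 1/(6084 - 7027) = 1/(-943) = -1/943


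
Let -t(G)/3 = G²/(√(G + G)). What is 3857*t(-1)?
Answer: 11571*I*√2/2 ≈ 8181.9*I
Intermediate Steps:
t(G) = -3*√2*G^(3/2)/2 (t(G) = -3*G²/(√(G + G)) = -3*G²/(√(2*G)) = -3*G²/(√2*√G) = -3*√2/(2*√G)*G² = -3*√2*G^(3/2)/2)
3857*t(-1) = 3857*(-3*√2*(-1)^(3/2)/2) = 3857*(-3*√2*(-I)/2) = 3857*(3*I*√2/2) = 11571*I*√2/2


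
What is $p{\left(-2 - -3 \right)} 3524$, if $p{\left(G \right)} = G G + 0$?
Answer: $3524$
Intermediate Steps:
$p{\left(G \right)} = G^{2}$ ($p{\left(G \right)} = G^{2} + 0 = G^{2}$)
$p{\left(-2 - -3 \right)} 3524 = \left(-2 - -3\right)^{2} \cdot 3524 = \left(-2 + 3\right)^{2} \cdot 3524 = 1^{2} \cdot 3524 = 1 \cdot 3524 = 3524$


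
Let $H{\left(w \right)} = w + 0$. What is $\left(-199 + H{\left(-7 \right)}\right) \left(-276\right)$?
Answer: $56856$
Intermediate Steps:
$H{\left(w \right)} = w$
$\left(-199 + H{\left(-7 \right)}\right) \left(-276\right) = \left(-199 - 7\right) \left(-276\right) = \left(-206\right) \left(-276\right) = 56856$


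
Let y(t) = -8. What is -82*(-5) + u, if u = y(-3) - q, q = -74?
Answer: 476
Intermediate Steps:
u = 66 (u = -8 - 1*(-74) = -8 + 74 = 66)
-82*(-5) + u = -82*(-5) + 66 = 410 + 66 = 476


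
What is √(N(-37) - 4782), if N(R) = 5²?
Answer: I*√4757 ≈ 68.971*I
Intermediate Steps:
N(R) = 25
√(N(-37) - 4782) = √(25 - 4782) = √(-4757) = I*√4757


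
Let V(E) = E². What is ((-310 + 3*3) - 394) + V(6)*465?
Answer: 16045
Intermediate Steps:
((-310 + 3*3) - 394) + V(6)*465 = ((-310 + 3*3) - 394) + 6²*465 = ((-310 + 9) - 394) + 36*465 = (-301 - 394) + 16740 = -695 + 16740 = 16045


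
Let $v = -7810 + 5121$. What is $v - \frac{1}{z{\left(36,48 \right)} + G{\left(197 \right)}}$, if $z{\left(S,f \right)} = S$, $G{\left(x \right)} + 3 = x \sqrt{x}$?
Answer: $- \frac{20555479643}{7644284} - \frac{197 \sqrt{197}}{7644284} \approx -2689.0$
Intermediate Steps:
$G{\left(x \right)} = -3 + x^{\frac{3}{2}}$ ($G{\left(x \right)} = -3 + x \sqrt{x} = -3 + x^{\frac{3}{2}}$)
$v = -2689$
$v - \frac{1}{z{\left(36,48 \right)} + G{\left(197 \right)}} = -2689 - \frac{1}{36 - \left(3 - 197^{\frac{3}{2}}\right)} = -2689 - \frac{1}{36 - \left(3 - 197 \sqrt{197}\right)} = -2689 - \frac{1}{33 + 197 \sqrt{197}}$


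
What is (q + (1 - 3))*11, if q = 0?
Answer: -22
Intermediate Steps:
(q + (1 - 3))*11 = (0 + (1 - 3))*11 = (0 - 2)*11 = -2*11 = -22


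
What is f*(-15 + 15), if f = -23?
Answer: 0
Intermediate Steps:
f*(-15 + 15) = -23*(-15 + 15) = -23*0 = 0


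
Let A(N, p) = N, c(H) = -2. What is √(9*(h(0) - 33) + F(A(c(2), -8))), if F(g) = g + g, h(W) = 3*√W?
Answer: I*√301 ≈ 17.349*I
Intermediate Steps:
F(g) = 2*g
√(9*(h(0) - 33) + F(A(c(2), -8))) = √(9*(3*√0 - 33) + 2*(-2)) = √(9*(3*0 - 33) - 4) = √(9*(0 - 33) - 4) = √(9*(-33) - 4) = √(-297 - 4) = √(-301) = I*√301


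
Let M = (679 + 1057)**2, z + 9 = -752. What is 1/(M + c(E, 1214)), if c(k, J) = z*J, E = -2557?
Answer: 1/2089842 ≈ 4.7851e-7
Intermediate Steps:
z = -761 (z = -9 - 752 = -761)
c(k, J) = -761*J
M = 3013696 (M = 1736**2 = 3013696)
1/(M + c(E, 1214)) = 1/(3013696 - 761*1214) = 1/(3013696 - 923854) = 1/2089842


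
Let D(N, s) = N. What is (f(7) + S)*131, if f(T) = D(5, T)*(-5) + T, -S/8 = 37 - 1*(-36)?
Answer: -78862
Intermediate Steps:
S = -584 (S = -8*(37 - 1*(-36)) = -8*(37 + 36) = -8*73 = -584)
f(T) = -25 + T (f(T) = 5*(-5) + T = -25 + T)
(f(7) + S)*131 = ((-25 + 7) - 584)*131 = (-18 - 584)*131 = -602*131 = -78862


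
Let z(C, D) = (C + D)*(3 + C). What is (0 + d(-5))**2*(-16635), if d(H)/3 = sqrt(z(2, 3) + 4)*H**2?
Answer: -2713584375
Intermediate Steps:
z(C, D) = (3 + C)*(C + D)
d(H) = 3*sqrt(29)*H**2 (d(H) = 3*(sqrt((2**2 + 3*2 + 3*3 + 2*3) + 4)*H**2) = 3*(sqrt((4 + 6 + 9 + 6) + 4)*H**2) = 3*(sqrt(25 + 4)*H**2) = 3*(sqrt(29)*H**2) = 3*sqrt(29)*H**2)
(0 + d(-5))**2*(-16635) = (0 + 3*sqrt(29)*(-5)**2)**2*(-16635) = (0 + 3*sqrt(29)*25)**2*(-16635) = (0 + 75*sqrt(29))**2*(-16635) = (75*sqrt(29))**2*(-16635) = 163125*(-16635) = -2713584375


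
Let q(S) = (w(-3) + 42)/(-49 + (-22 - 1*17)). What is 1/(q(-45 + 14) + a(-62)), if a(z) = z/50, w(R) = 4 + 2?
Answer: -275/491 ≈ -0.56008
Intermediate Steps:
w(R) = 6
a(z) = z/50 (a(z) = z*(1/50) = z/50)
q(S) = -6/11 (q(S) = (6 + 42)/(-49 + (-22 - 1*17)) = 48/(-49 + (-22 - 17)) = 48/(-49 - 39) = 48/(-88) = 48*(-1/88) = -6/11)
1/(q(-45 + 14) + a(-62)) = 1/(-6/11 + (1/50)*(-62)) = 1/(-6/11 - 31/25) = 1/(-491/275) = -275/491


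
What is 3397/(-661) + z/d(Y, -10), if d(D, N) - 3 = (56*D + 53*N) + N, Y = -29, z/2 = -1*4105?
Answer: -1914107/1428421 ≈ -1.3400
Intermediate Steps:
z = -8210 (z = 2*(-1*4105) = 2*(-4105) = -8210)
d(D, N) = 3 + 54*N + 56*D (d(D, N) = 3 + ((56*D + 53*N) + N) = 3 + ((53*N + 56*D) + N) = 3 + (54*N + 56*D) = 3 + 54*N + 56*D)
3397/(-661) + z/d(Y, -10) = 3397/(-661) - 8210/(3 + 54*(-10) + 56*(-29)) = 3397*(-1/661) - 8210/(3 - 540 - 1624) = -3397/661 - 8210/(-2161) = -3397/661 - 8210*(-1/2161) = -3397/661 + 8210/2161 = -1914107/1428421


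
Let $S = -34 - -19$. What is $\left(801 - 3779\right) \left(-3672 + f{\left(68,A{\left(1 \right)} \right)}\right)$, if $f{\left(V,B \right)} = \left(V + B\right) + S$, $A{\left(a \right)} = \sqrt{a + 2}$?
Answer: $10777382 - 2978 \sqrt{3} \approx 1.0772 \cdot 10^{7}$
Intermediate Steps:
$A{\left(a \right)} = \sqrt{2 + a}$
$S = -15$ ($S = -34 + 19 = -15$)
$f{\left(V,B \right)} = -15 + B + V$ ($f{\left(V,B \right)} = \left(V + B\right) - 15 = \left(B + V\right) - 15 = -15 + B + V$)
$\left(801 - 3779\right) \left(-3672 + f{\left(68,A{\left(1 \right)} \right)}\right) = \left(801 - 3779\right) \left(-3672 + \left(-15 + \sqrt{2 + 1} + 68\right)\right) = - 2978 \left(-3672 + \left(-15 + \sqrt{3} + 68\right)\right) = - 2978 \left(-3672 + \left(53 + \sqrt{3}\right)\right) = - 2978 \left(-3619 + \sqrt{3}\right) = 10777382 - 2978 \sqrt{3}$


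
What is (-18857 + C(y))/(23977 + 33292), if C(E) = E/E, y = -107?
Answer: -18856/57269 ≈ -0.32925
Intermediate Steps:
C(E) = 1
(-18857 + C(y))/(23977 + 33292) = (-18857 + 1)/(23977 + 33292) = -18856/57269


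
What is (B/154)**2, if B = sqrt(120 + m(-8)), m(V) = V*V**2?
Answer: -2/121 ≈ -0.016529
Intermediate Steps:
m(V) = V**3
B = 14*I*sqrt(2) (B = sqrt(120 + (-8)**3) = sqrt(120 - 512) = sqrt(-392) = 14*I*sqrt(2) ≈ 19.799*I)
(B/154)**2 = ((14*I*sqrt(2))/154)**2 = ((14*I*sqrt(2))*(1/154))**2 = (I*sqrt(2)/11)**2 = -2/121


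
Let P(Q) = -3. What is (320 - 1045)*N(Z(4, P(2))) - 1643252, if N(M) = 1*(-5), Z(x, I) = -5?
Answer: -1639627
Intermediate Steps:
N(M) = -5
(320 - 1045)*N(Z(4, P(2))) - 1643252 = (320 - 1045)*(-5) - 1643252 = -725*(-5) - 1643252 = 3625 - 1643252 = -1639627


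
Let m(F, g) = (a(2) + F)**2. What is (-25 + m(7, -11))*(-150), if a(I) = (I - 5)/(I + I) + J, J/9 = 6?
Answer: -4326075/8 ≈ -5.4076e+5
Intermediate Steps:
J = 54 (J = 9*6 = 54)
a(I) = 54 + (-5 + I)/(2*I) (a(I) = (I - 5)/(I + I) + 54 = (-5 + I)/((2*I)) + 54 = (-5 + I)*(1/(2*I)) + 54 = (-5 + I)/(2*I) + 54 = 54 + (-5 + I)/(2*I))
m(F, g) = (213/4 + F)**2 (m(F, g) = ((1/2)*(-5 + 109*2)/2 + F)**2 = ((1/2)*(1/2)*(-5 + 218) + F)**2 = ((1/2)*(1/2)*213 + F)**2 = (213/4 + F)**2)
(-25 + m(7, -11))*(-150) = (-25 + (213 + 4*7)**2/16)*(-150) = (-25 + (213 + 28)**2/16)*(-150) = (-25 + (1/16)*241**2)*(-150) = (-25 + (1/16)*58081)*(-150) = (-25 + 58081/16)*(-150) = (57681/16)*(-150) = -4326075/8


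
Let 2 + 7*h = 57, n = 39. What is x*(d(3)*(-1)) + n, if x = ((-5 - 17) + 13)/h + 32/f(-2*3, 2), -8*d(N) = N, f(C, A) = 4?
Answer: 18291/440 ≈ 41.570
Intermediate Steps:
d(N) = -N/8
h = 55/7 (h = -2/7 + (⅐)*57 = -2/7 + 57/7 = 55/7 ≈ 7.8571)
x = 377/55 (x = ((-5 - 17) + 13)/(55/7) + 32/4 = (-22 + 13)*(7/55) + 32*(¼) = -9*7/55 + 8 = -63/55 + 8 = 377/55 ≈ 6.8545)
x*(d(3)*(-1)) + n = 377*(-⅛*3*(-1))/55 + 39 = 377*(-3/8*(-1))/55 + 39 = (377/55)*(3/8) + 39 = 1131/440 + 39 = 18291/440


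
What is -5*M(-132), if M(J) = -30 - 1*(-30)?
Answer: 0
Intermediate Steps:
M(J) = 0 (M(J) = -30 + 30 = 0)
-5*M(-132) = -5*0 = 0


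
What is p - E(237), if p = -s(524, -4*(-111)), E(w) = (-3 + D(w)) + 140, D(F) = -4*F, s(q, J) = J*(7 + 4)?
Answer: -4073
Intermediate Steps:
s(q, J) = 11*J (s(q, J) = J*11 = 11*J)
E(w) = 137 - 4*w (E(w) = (-3 - 4*w) + 140 = 137 - 4*w)
p = -4884 (p = -11*(-4*(-111)) = -11*444 = -1*4884 = -4884)
p - E(237) = -4884 - (137 - 4*237) = -4884 - (137 - 948) = -4884 - 1*(-811) = -4884 + 811 = -4073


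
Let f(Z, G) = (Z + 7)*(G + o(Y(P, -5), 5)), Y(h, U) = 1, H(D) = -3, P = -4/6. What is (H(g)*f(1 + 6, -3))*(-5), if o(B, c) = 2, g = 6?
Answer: -210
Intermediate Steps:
P = -2/3 (P = -4*1/6 = -2/3 ≈ -0.66667)
f(Z, G) = (2 + G)*(7 + Z) (f(Z, G) = (Z + 7)*(G + 2) = (7 + Z)*(2 + G) = (2 + G)*(7 + Z))
(H(g)*f(1 + 6, -3))*(-5) = -3*(14 + 2*(1 + 6) + 7*(-3) - 3*(1 + 6))*(-5) = -3*(14 + 2*7 - 21 - 3*7)*(-5) = -3*(14 + 14 - 21 - 21)*(-5) = -3*(-14)*(-5) = 42*(-5) = -210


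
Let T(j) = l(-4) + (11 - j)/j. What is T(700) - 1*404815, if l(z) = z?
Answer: -283373989/700 ≈ -4.0482e+5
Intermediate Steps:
T(j) = -4 + (11 - j)/j
T(700) - 1*404815 = (-5 + 11/700) - 1*404815 = (-5 + 11*(1/700)) - 404815 = (-5 + 11/700) - 404815 = -3489/700 - 404815 = -283373989/700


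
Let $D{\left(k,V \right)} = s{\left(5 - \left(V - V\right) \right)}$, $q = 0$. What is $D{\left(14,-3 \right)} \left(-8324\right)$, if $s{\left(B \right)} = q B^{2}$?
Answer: $0$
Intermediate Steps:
$s{\left(B \right)} = 0$ ($s{\left(B \right)} = 0 B^{2} = 0$)
$D{\left(k,V \right)} = 0$
$D{\left(14,-3 \right)} \left(-8324\right) = 0 \left(-8324\right) = 0$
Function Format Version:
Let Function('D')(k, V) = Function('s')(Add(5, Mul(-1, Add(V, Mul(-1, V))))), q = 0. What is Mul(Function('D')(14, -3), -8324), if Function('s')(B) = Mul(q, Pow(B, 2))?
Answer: 0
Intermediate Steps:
Function('s')(B) = 0 (Function('s')(B) = Mul(0, Pow(B, 2)) = 0)
Function('D')(k, V) = 0
Mul(Function('D')(14, -3), -8324) = Mul(0, -8324) = 0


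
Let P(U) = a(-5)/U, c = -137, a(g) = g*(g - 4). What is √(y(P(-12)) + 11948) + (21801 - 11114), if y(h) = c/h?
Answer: 10687 + 2*√674130/15 ≈ 10796.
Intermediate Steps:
a(g) = g*(-4 + g)
P(U) = 45/U (P(U) = (-5*(-4 - 5))/U = (-5*(-9))/U = 45/U)
y(h) = -137/h
√(y(P(-12)) + 11948) + (21801 - 11114) = √(-137/(45/(-12)) + 11948) + (21801 - 11114) = √(-137/(45*(-1/12)) + 11948) + 10687 = √(-137/(-15/4) + 11948) + 10687 = √(-137*(-4/15) + 11948) + 10687 = √(548/15 + 11948) + 10687 = √(179768/15) + 10687 = 2*√674130/15 + 10687 = 10687 + 2*√674130/15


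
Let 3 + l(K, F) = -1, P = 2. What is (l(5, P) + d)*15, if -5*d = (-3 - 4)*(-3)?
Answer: -123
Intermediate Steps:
l(K, F) = -4 (l(K, F) = -3 - 1 = -4)
d = -21/5 (d = -(-3 - 4)*(-3)/5 = -(-7)*(-3)/5 = -⅕*21 = -21/5 ≈ -4.2000)
(l(5, P) + d)*15 = (-4 - 21/5)*15 = -41/5*15 = -123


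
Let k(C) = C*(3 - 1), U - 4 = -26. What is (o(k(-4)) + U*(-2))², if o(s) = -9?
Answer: 1225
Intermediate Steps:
U = -22 (U = 4 - 26 = -22)
k(C) = 2*C (k(C) = C*2 = 2*C)
(o(k(-4)) + U*(-2))² = (-9 - 22*(-2))² = (-9 + 44)² = 35² = 1225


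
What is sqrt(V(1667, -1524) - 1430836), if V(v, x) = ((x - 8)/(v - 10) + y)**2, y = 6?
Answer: 12*I*sqrt(27281268781)/1657 ≈ 1196.2*I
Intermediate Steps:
V(v, x) = (6 + (-8 + x)/(-10 + v))**2 (V(v, x) = ((x - 8)/(v - 10) + 6)**2 = ((-8 + x)/(-10 + v) + 6)**2 = (6 + (-8 + x)/(-10 + v))**2)
sqrt(V(1667, -1524) - 1430836) = sqrt((-68 - 1524 + 6*1667)**2/(-10 + 1667)**2 - 1430836) = sqrt((-68 - 1524 + 10002)**2/1657**2 - 1430836) = sqrt((1/2745649)*8410**2 - 1430836) = sqrt((1/2745649)*70728100 - 1430836) = sqrt(70728100/2745649 - 1430836) = sqrt(-3928502704464/2745649) = 12*I*sqrt(27281268781)/1657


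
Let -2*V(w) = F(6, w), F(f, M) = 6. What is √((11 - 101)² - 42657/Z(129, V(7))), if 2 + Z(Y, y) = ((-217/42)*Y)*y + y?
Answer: √128547862554/3989 ≈ 89.881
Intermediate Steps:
V(w) = -3 (V(w) = -½*6 = -3)
Z(Y, y) = -2 + y - 31*Y*y/6 (Z(Y, y) = -2 + (((-217/42)*Y)*y + y) = -2 + (((-217*1/42)*Y)*y + y) = -2 + ((-31*Y/6)*y + y) = -2 + (-31*Y*y/6 + y) = -2 + (y - 31*Y*y/6) = -2 + y - 31*Y*y/6)
√((11 - 101)² - 42657/Z(129, V(7))) = √((11 - 101)² - 42657/(-2 - 3 - 31/6*129*(-3))) = √((-90)² - 42657/(-2 - 3 + 3999/2)) = √(8100 - 42657/3989/2) = √(8100 - 42657*2/3989) = √(8100 - 85314/3989) = √(32225586/3989) = √128547862554/3989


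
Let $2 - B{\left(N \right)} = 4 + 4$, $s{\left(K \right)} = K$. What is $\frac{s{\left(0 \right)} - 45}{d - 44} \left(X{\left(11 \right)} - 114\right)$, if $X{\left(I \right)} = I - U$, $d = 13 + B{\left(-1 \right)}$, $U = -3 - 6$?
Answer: $- \frac{4230}{37} \approx -114.32$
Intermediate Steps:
$U = -9$ ($U = -3 - 6 = -9$)
$B{\left(N \right)} = -6$ ($B{\left(N \right)} = 2 - \left(4 + 4\right) = 2 - 8 = -6$)
$d = 7$ ($d = 13 - 6 = 7$)
$X{\left(I \right)} = 9 + I$ ($X{\left(I \right)} = I - -9 = I + 9 = 9 + I$)
$\frac{s{\left(0 \right)} - 45}{d - 44} \left(X{\left(11 \right)} - 114\right) = \frac{0 - 45}{7 - 44} \left(\left(9 + 11\right) - 114\right) = - \frac{45}{-37} \left(20 - 114\right) = \left(-45\right) \left(- \frac{1}{37}\right) \left(-94\right) = \frac{45}{37} \left(-94\right) = - \frac{4230}{37}$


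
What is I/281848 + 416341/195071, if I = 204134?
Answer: 1603729609/561024196 ≈ 2.8586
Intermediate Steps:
I/281848 + 416341/195071 = 204134/281848 + 416341/195071 = 204134*(1/281848) + 416341*(1/195071) = 2083/2876 + 416341/195071 = 1603729609/561024196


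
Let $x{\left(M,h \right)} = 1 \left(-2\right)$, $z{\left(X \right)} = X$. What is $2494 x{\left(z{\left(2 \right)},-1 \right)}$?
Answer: $-4988$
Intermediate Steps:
$x{\left(M,h \right)} = -2$
$2494 x{\left(z{\left(2 \right)},-1 \right)} = 2494 \left(-2\right) = -4988$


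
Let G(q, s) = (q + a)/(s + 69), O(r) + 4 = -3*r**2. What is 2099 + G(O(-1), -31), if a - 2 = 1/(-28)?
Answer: 2233195/1064 ≈ 2098.9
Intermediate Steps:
a = 55/28 (a = 2 + 1/(-28) = 2 - 1/28 = 55/28 ≈ 1.9643)
O(r) = -4 - 3*r**2
G(q, s) = (55/28 + q)/(69 + s) (G(q, s) = (q + 55/28)/(s + 69) = (55/28 + q)/(69 + s))
2099 + G(O(-1), -31) = 2099 + (55/28 + (-4 - 3*(-1)**2))/(69 - 31) = 2099 + (55/28 + (-4 - 3*1))/38 = 2099 + (55/28 + (-4 - 3))/38 = 2099 + (55/28 - 7)/38 = 2099 + (1/38)*(-141/28) = 2099 - 141/1064 = 2233195/1064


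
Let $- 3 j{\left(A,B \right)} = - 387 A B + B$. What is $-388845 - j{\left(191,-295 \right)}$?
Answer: $\frac{20638685}{3} \approx 6.8796 \cdot 10^{6}$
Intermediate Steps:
$j{\left(A,B \right)} = - \frac{B}{3} + 129 A B$ ($j{\left(A,B \right)} = - \frac{- 387 A B + B}{3} = - \frac{B - 387 A B}{3} = - \frac{B}{3} + 129 A B$)
$-388845 - j{\left(191,-295 \right)} = -388845 - \frac{1}{3} \left(-295\right) \left(-1 + 387 \cdot 191\right) = -388845 - \frac{1}{3} \left(-295\right) \left(-1 + 73917\right) = -388845 - \frac{1}{3} \left(-295\right) 73916 = -388845 - - \frac{21805220}{3} = -388845 + \frac{21805220}{3} = \frac{20638685}{3}$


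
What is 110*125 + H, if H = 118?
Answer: 13868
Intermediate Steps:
110*125 + H = 110*125 + 118 = 13750 + 118 = 13868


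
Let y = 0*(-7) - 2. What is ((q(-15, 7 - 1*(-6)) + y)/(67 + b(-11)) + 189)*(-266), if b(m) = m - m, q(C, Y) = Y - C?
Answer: -3375274/67 ≈ -50377.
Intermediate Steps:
b(m) = 0
y = -2 (y = 0 - 2 = -2)
((q(-15, 7 - 1*(-6)) + y)/(67 + b(-11)) + 189)*(-266) = ((((7 - 1*(-6)) - 1*(-15)) - 2)/(67 + 0) + 189)*(-266) = ((((7 + 6) + 15) - 2)/67 + 189)*(-266) = (((13 + 15) - 2)*(1/67) + 189)*(-266) = ((28 - 2)*(1/67) + 189)*(-266) = (26*(1/67) + 189)*(-266) = (26/67 + 189)*(-266) = (12689/67)*(-266) = -3375274/67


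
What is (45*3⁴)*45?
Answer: 164025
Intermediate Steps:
(45*3⁴)*45 = (45*81)*45 = 3645*45 = 164025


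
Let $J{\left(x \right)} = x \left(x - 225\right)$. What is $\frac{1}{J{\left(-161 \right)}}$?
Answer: $\frac{1}{62146} \approx 1.6091 \cdot 10^{-5}$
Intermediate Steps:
$J{\left(x \right)} = x \left(-225 + x\right)$
$\frac{1}{J{\left(-161 \right)}} = \frac{1}{\left(-161\right) \left(-225 - 161\right)} = \frac{1}{\left(-161\right) \left(-386\right)} = \frac{1}{62146}$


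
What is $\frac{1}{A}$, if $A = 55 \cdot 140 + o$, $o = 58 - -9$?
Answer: $\frac{1}{7767} \approx 0.00012875$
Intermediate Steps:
$o = 67$ ($o = 58 + \left(-18 + 27\right) = 58 + 9 = 67$)
$A = 7767$ ($A = 55 \cdot 140 + 67 = 7700 + 67 = 7767$)
$\frac{1}{A} = \frac{1}{7767}$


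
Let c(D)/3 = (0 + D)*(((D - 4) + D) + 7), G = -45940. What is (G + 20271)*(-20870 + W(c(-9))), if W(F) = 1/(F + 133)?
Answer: 288213046471/538 ≈ 5.3571e+8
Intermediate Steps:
c(D) = 3*D*(3 + 2*D) (c(D) = 3*((0 + D)*(((D - 4) + D) + 7)) = 3*(D*(((-4 + D) + D) + 7)) = 3*(D*((-4 + 2*D) + 7)) = 3*(D*(3 + 2*D)) = 3*D*(3 + 2*D))
W(F) = 1/(133 + F)
(G + 20271)*(-20870 + W(c(-9))) = (-45940 + 20271)*(-20870 + 1/(133 + 3*(-9)*(3 + 2*(-9)))) = -25669*(-20870 + 1/(133 + 3*(-9)*(3 - 18))) = -25669*(-20870 + 1/(133 + 3*(-9)*(-15))) = -25669*(-20870 + 1/(133 + 405)) = -25669*(-20870 + 1/538) = -25669*(-11228059/538) = 288213046471/538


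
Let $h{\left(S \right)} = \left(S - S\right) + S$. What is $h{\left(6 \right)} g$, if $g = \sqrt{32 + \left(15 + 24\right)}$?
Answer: $6 \sqrt{71} \approx 50.557$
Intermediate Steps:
$h{\left(S \right)} = S$ ($h{\left(S \right)} = 0 + S = S$)
$g = \sqrt{71}$ ($g = \sqrt{32 + 39} = \sqrt{71} \approx 8.4261$)
$h{\left(6 \right)} g = 6 \sqrt{71}$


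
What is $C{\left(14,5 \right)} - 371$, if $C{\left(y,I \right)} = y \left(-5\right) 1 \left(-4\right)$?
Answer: $-91$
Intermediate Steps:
$C{\left(y,I \right)} = 20 y$ ($C{\left(y,I \right)} = - 5 y \left(-4\right) = 20 y$)
$C{\left(14,5 \right)} - 371 = 20 \cdot 14 - 371 = 280 - 371 = -91$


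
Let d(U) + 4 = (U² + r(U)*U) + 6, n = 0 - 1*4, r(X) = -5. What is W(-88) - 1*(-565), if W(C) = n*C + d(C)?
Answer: 9103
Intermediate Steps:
n = -4 (n = 0 - 4 = -4)
d(U) = 2 + U² - 5*U (d(U) = -4 + ((U² - 5*U) + 6) = -4 + (6 + U² - 5*U) = 2 + U² - 5*U)
W(C) = 2 + C² - 9*C (W(C) = -4*C + (2 + C² - 5*C) = 2 + C² - 9*C)
W(-88) - 1*(-565) = (2 + (-88)² - 9*(-88)) - 1*(-565) = (2 + 7744 + 792) + 565 = 8538 + 565 = 9103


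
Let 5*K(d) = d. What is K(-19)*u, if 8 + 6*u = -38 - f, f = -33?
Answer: 247/30 ≈ 8.2333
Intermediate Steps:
u = -13/6 (u = -4/3 + (-38 - 1*(-33))/6 = -4/3 + (-38 + 33)/6 = -4/3 + (⅙)*(-5) = -4/3 - ⅚ = -13/6 ≈ -2.1667)
K(d) = d/5
K(-19)*u = ((⅕)*(-19))*(-13/6) = -19/5*(-13/6) = 247/30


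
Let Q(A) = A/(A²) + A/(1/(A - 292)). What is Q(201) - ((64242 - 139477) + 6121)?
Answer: 10215424/201 ≈ 50823.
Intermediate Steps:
Q(A) = 1/A + A*(-292 + A) (Q(A) = A/A² + A/(1/(-292 + A)) = 1/A + A*(-292 + A))
Q(201) - ((64242 - 139477) + 6121) = (1 + 201²*(-292 + 201))/201 - ((64242 - 139477) + 6121) = (1 + 40401*(-91))/201 - (-75235 + 6121) = (1 - 3676491)/201 - 1*(-69114) = (1/201)*(-3676490) + 69114 = -3676490/201 + 69114 = 10215424/201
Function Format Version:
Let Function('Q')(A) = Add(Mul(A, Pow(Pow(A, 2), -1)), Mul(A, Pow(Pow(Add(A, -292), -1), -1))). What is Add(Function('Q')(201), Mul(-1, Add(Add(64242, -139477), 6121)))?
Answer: Rational(10215424, 201) ≈ 50823.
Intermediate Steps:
Function('Q')(A) = Add(Pow(A, -1), Mul(A, Add(-292, A))) (Function('Q')(A) = Add(Mul(A, Pow(A, -2)), Mul(A, Pow(Pow(Add(-292, A), -1), -1))) = Add(Pow(A, -1), Mul(A, Add(-292, A))))
Add(Function('Q')(201), Mul(-1, Add(Add(64242, -139477), 6121))) = Add(Mul(Pow(201, -1), Add(1, Mul(Pow(201, 2), Add(-292, 201)))), Mul(-1, Add(Add(64242, -139477), 6121))) = Add(Mul(Rational(1, 201), Add(1, Mul(40401, -91))), Mul(-1, Add(-75235, 6121))) = Add(Mul(Rational(1, 201), Add(1, -3676491)), Mul(-1, -69114)) = Add(Mul(Rational(1, 201), -3676490), 69114) = Add(Rational(-3676490, 201), 69114) = Rational(10215424, 201)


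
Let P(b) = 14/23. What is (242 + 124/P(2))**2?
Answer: 9734400/49 ≈ 1.9866e+5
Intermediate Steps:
P(b) = 14/23 (P(b) = 14*(1/23) = 14/23)
(242 + 124/P(2))**2 = (242 + 124/(14/23))**2 = (242 + 124*(23/14))**2 = (242 + 1426/7)**2 = (3120/7)**2 = 9734400/49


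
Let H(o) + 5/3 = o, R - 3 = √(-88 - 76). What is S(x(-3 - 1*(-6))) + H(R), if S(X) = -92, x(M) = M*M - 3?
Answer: -272/3 + 2*I*√41 ≈ -90.667 + 12.806*I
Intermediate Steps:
R = 3 + 2*I*√41 (R = 3 + √(-88 - 76) = 3 + √(-164) = 3 + 2*I*√41 ≈ 3.0 + 12.806*I)
H(o) = -5/3 + o
x(M) = -3 + M² (x(M) = M² - 3 = -3 + M²)
S(x(-3 - 1*(-6))) + H(R) = -92 + (-5/3 + (3 + 2*I*√41)) = -92 + (4/3 + 2*I*√41) = -272/3 + 2*I*√41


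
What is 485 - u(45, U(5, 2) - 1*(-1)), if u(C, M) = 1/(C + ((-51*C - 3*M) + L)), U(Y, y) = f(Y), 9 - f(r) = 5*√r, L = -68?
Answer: 2673312163/5511979 + 15*√5/5511979 ≈ 485.00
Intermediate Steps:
f(r) = 9 - 5*√r
U(Y, y) = 9 - 5*√Y
u(C, M) = 1/(-68 - 50*C - 3*M) (u(C, M) = 1/(C + ((-51*C - 3*M) - 68)) = 1/(C + (-68 - 51*C - 3*M)) = 1/(-68 - 50*C - 3*M))
485 - u(45, U(5, 2) - 1*(-1)) = 485 - (-1)/(68 + 3*((9 - 5*√5) - 1*(-1)) + 50*45) = 485 - (-1)/(68 + 3*((9 - 5*√5) + 1) + 2250) = 485 - (-1)/(68 + 3*(10 - 5*√5) + 2250) = 485 - (-1)/(68 + (30 - 15*√5) + 2250) = 485 - (-1)/(2348 - 15*√5) = 485 + 1/(2348 - 15*√5)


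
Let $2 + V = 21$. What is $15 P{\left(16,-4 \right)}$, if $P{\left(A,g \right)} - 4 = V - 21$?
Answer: $30$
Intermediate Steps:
$V = 19$ ($V = -2 + 21 = 19$)
$P{\left(A,g \right)} = 2$ ($P{\left(A,g \right)} = 4 + \left(19 - 21\right) = 4 - 2 = 2$)
$15 P{\left(16,-4 \right)} = 15 \cdot 2 = 30$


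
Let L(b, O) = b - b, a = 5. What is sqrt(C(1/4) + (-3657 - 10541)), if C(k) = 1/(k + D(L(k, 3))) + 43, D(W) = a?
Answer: I*sqrt(6242271)/21 ≈ 118.97*I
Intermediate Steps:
L(b, O) = 0
D(W) = 5
C(k) = 43 + 1/(5 + k) (C(k) = 1/(k + 5) + 43 = 1/(5 + k) + 43 = 43 + 1/(5 + k))
sqrt(C(1/4) + (-3657 - 10541)) = sqrt((216 + 43/4)/(5 + 1/4) + (-3657 - 10541)) = sqrt((216 + 43*(1/4))/(5 + 1/4) - 14198) = sqrt((216 + 43/4)/(21/4) - 14198) = sqrt((4/21)*(907/4) - 14198) = sqrt(907/21 - 14198) = sqrt(-297251/21) = I*sqrt(6242271)/21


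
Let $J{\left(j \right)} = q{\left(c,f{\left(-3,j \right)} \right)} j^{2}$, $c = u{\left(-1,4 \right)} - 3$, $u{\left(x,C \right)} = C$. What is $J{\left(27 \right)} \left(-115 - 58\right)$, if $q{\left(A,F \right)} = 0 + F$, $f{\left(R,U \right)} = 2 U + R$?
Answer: $-6431967$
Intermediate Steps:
$f{\left(R,U \right)} = R + 2 U$
$c = 1$ ($c = 4 - 3 = 1$)
$q{\left(A,F \right)} = F$
$J{\left(j \right)} = j^{2} \left(-3 + 2 j\right)$ ($J{\left(j \right)} = \left(-3 + 2 j\right) j^{2} = j^{2} \left(-3 + 2 j\right)$)
$J{\left(27 \right)} \left(-115 - 58\right) = 27^{2} \left(-3 + 2 \cdot 27\right) \left(-115 - 58\right) = 729 \left(-3 + 54\right) \left(-173\right) = 729 \cdot 51 \left(-173\right) = 37179 \left(-173\right) = -6431967$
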